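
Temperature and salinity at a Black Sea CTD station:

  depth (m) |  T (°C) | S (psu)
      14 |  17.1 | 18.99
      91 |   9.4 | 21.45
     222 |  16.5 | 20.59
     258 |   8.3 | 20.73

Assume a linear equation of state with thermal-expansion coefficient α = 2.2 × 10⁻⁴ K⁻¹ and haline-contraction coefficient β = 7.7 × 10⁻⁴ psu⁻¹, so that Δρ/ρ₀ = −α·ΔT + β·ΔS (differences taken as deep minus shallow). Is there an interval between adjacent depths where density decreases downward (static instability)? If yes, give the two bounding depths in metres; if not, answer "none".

Evaluate Δρ/ρ₀ = −αΔT + βΔS across each adjacent pair:
  14–91 m: −αΔT+βΔS = −(2.2 × 10⁻⁴)(-7.7)+(7.7 × 10⁻⁴)(+2.46) = 3.6 × 10⁻³ → stable
  91–222 m: −αΔT+βΔS = −(2.2 × 10⁻⁴)(+7.1)+(7.7 × 10⁻⁴)(-0.86) = -2.2 × 10⁻³ → UNSTABLE
  222–258 m: −αΔT+βΔS = −(2.2 × 10⁻⁴)(-8.2)+(7.7 × 10⁻⁴)(+0.14) = 1.9 × 10⁻³ → stable
The 91–222 m interval has Δρ < 0: lighter water underlies denser water.

91–222 m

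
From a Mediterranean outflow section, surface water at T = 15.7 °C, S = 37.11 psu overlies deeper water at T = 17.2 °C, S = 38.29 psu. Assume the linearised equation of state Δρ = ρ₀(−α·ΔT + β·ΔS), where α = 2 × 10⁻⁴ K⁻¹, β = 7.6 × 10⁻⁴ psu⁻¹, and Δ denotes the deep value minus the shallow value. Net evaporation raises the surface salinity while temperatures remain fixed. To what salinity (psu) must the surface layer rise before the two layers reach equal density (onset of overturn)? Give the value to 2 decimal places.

37.90 psu

Neutral buoyancy requires −α(T_deep − T_surf) + β(S_deep − S_surf′) = 0.
S_surf′ = S_deep − (α/β)·ΔT = 38.29 − (2 × 10⁻⁴/7.6 × 10⁻⁴)·(+1.5) = 37.8953 psu.
Increase required: 37.8953 − 37.11 = 0.7853 psu.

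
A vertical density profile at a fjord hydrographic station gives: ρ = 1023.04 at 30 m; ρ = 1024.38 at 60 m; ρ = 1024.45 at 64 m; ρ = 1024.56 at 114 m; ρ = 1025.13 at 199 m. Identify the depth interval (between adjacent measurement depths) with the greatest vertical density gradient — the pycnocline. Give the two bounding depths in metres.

Compute the density gradient over each adjacent pair:
  30–60 m: Δρ/Δz = 1.34/30 = 0.045 kg m⁻⁴
  60–64 m: Δρ/Δz = 0.07/4 = 0.018 kg m⁻⁴
  64–114 m: Δρ/Δz = 0.11/50 = 2.2 × 10⁻³ kg m⁻⁴
  114–199 m: Δρ/Δz = 0.57/85 = 6.7 × 10⁻³ kg m⁻⁴
The largest gradient is in the 30–60 m interval — the pycnocline.

30–60 m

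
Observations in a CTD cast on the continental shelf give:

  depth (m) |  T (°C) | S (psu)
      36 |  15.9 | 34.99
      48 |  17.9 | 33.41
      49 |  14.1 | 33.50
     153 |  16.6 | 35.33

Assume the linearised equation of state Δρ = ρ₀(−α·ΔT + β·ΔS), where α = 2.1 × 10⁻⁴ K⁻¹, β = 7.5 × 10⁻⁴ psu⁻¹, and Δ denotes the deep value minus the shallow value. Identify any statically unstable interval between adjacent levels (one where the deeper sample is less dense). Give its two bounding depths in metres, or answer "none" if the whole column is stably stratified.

36–48 m

Evaluate Δρ/ρ₀ = −αΔT + βΔS across each adjacent pair:
  36–48 m: −αΔT+βΔS = −(2.1 × 10⁻⁴)(+2.0)+(7.5 × 10⁻⁴)(-1.58) = -1.6 × 10⁻³ → UNSTABLE
  48–49 m: −αΔT+βΔS = −(2.1 × 10⁻⁴)(-3.8)+(7.5 × 10⁻⁴)(+0.09) = 8.7 × 10⁻⁴ → stable
  49–153 m: −αΔT+βΔS = −(2.1 × 10⁻⁴)(+2.5)+(7.5 × 10⁻⁴)(+1.83) = 8.5 × 10⁻⁴ → stable
The 36–48 m interval has Δρ < 0: lighter water underlies denser water.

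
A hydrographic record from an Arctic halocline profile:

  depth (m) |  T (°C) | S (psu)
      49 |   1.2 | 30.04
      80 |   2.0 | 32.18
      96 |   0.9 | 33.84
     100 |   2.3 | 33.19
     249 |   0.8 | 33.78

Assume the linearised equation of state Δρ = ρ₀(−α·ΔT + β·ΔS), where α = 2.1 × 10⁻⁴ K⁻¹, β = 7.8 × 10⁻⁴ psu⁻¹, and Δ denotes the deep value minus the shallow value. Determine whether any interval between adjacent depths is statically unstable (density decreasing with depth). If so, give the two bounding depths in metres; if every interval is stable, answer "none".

Evaluate Δρ/ρ₀ = −αΔT + βΔS across each adjacent pair:
  49–80 m: −αΔT+βΔS = −(2.1 × 10⁻⁴)(+0.8)+(7.8 × 10⁻⁴)(+2.14) = 1.5 × 10⁻³ → stable
  80–96 m: −αΔT+βΔS = −(2.1 × 10⁻⁴)(-1.1)+(7.8 × 10⁻⁴)(+1.66) = 1.5 × 10⁻³ → stable
  96–100 m: −αΔT+βΔS = −(2.1 × 10⁻⁴)(+1.4)+(7.8 × 10⁻⁴)(-0.65) = -8.0 × 10⁻⁴ → UNSTABLE
  100–249 m: −αΔT+βΔS = −(2.1 × 10⁻⁴)(-1.5)+(7.8 × 10⁻⁴)(+0.59) = 7.8 × 10⁻⁴ → stable
The 96–100 m interval has Δρ < 0: lighter water underlies denser water.

96–100 m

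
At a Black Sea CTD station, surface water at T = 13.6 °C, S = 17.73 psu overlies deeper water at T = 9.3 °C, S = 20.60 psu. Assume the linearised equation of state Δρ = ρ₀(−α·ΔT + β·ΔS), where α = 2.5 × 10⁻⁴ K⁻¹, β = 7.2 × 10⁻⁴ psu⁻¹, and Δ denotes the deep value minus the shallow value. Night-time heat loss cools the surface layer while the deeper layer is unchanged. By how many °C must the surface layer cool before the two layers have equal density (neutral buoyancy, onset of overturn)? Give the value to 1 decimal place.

Neutral buoyancy requires Δρ = 0, i.e. −α(T_deep − T_surf′) + β(S_deep − S_surf) = 0.
T_surf′ = T_deep − (β/α)·ΔS = 9.3 − (7.2 × 10⁻⁴/2.5 × 10⁻⁴)·(+2.87) = 1.034 °C.
Cooling required: 13.6 − (1.034) = 12.566 °C.

12.6 °C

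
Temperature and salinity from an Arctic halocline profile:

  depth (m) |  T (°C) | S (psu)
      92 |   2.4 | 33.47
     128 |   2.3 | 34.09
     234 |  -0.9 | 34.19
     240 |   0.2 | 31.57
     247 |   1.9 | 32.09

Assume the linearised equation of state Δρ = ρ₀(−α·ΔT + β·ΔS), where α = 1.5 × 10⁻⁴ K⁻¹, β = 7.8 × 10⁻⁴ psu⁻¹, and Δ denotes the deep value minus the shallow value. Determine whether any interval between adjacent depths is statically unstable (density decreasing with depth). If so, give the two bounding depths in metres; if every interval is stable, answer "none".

Evaluate Δρ/ρ₀ = −αΔT + βΔS across each adjacent pair:
  92–128 m: −αΔT+βΔS = −(1.5 × 10⁻⁴)(-0.1)+(7.8 × 10⁻⁴)(+0.62) = 5.0 × 10⁻⁴ → stable
  128–234 m: −αΔT+βΔS = −(1.5 × 10⁻⁴)(-3.2)+(7.8 × 10⁻⁴)(+0.10) = 5.6 × 10⁻⁴ → stable
  234–240 m: −αΔT+βΔS = −(1.5 × 10⁻⁴)(+1.1)+(7.8 × 10⁻⁴)(-2.62) = -2.2 × 10⁻³ → UNSTABLE
  240–247 m: −αΔT+βΔS = −(1.5 × 10⁻⁴)(+1.7)+(7.8 × 10⁻⁴)(+0.52) = 1.5 × 10⁻⁴ → stable
The 234–240 m interval has Δρ < 0: lighter water underlies denser water.

234–240 m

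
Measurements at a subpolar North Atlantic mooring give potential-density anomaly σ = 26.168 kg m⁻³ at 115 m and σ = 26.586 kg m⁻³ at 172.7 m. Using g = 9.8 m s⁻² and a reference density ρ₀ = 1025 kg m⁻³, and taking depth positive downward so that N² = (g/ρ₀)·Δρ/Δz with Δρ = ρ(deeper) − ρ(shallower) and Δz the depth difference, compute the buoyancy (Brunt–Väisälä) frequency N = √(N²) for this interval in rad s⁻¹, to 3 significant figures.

Δρ = 1026.586 − 1026.168 = 0.418 kg m⁻³ over Δz = 172.7 − 115 = 57.7 m.
N² = (9.8/1025) × (0.418/57.7) = 6.9263 × 10⁻⁵ s⁻².
N = √(6.9263 × 10⁻⁵) = 8.3224 × 10⁻³ rad s⁻¹ ≈ 8.32 × 10⁻³ rad s⁻¹.
A positive N² confirms static stability across the interval.

8.32 × 10⁻³ rad s⁻¹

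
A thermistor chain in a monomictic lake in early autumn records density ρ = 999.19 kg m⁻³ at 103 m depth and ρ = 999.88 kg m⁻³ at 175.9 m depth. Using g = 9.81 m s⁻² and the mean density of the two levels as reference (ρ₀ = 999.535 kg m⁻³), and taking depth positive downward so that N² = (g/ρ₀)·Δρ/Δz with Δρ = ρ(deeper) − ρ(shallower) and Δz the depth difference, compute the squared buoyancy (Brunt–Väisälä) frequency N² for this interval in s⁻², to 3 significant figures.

Δρ = 999.88 − 999.19 = 0.69 kg m⁻³ over Δz = 175.9 − 103 = 72.9 m.
N² = (9.81/999.535) × (0.69/72.9) = 9.2895 × 10⁻⁵ s⁻² ≈ 9.29 × 10⁻⁵ s⁻².
Since Δρ > 0 the layer is stably stratified.

9.29 × 10⁻⁵ s⁻²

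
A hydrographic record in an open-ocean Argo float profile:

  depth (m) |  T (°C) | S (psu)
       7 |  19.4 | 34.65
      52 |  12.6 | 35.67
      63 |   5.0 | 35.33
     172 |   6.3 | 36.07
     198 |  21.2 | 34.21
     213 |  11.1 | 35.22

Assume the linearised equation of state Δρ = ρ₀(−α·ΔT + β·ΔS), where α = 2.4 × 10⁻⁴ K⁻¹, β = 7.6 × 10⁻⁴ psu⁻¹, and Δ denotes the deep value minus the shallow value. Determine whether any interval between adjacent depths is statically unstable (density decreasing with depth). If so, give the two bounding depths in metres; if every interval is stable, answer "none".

172–198 m

Evaluate Δρ/ρ₀ = −αΔT + βΔS across each adjacent pair:
  7–52 m: −αΔT+βΔS = −(2.4 × 10⁻⁴)(-6.8)+(7.6 × 10⁻⁴)(+1.02) = 2.4 × 10⁻³ → stable
  52–63 m: −αΔT+βΔS = −(2.4 × 10⁻⁴)(-7.6)+(7.6 × 10⁻⁴)(-0.34) = 1.6 × 10⁻³ → stable
  63–172 m: −αΔT+βΔS = −(2.4 × 10⁻⁴)(+1.3)+(7.6 × 10⁻⁴)(+0.74) = 2.5 × 10⁻⁴ → stable
  172–198 m: −αΔT+βΔS = −(2.4 × 10⁻⁴)(+14.9)+(7.6 × 10⁻⁴)(-1.86) = -5.0 × 10⁻³ → UNSTABLE
  198–213 m: −αΔT+βΔS = −(2.4 × 10⁻⁴)(-10.1)+(7.6 × 10⁻⁴)(+1.01) = 3.2 × 10⁻³ → stable
The 172–198 m interval has Δρ < 0: lighter water underlies denser water.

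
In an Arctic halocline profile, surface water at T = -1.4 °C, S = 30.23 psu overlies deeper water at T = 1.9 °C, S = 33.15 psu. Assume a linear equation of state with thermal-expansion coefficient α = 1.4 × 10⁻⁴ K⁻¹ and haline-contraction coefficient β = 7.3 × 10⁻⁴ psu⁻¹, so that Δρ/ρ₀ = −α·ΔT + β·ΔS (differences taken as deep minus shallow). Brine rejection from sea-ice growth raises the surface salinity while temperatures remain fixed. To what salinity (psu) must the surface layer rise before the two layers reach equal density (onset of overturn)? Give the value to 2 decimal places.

Neutral buoyancy requires −α(T_deep − T_surf) + β(S_deep − S_surf′) = 0.
S_surf′ = S_deep − (α/β)·ΔT = 33.15 − (1.4 × 10⁻⁴/7.3 × 10⁻⁴)·(+3.3) = 32.5171 psu.
Increase required: 32.5171 − 30.23 = 2.2871 psu.

32.52 psu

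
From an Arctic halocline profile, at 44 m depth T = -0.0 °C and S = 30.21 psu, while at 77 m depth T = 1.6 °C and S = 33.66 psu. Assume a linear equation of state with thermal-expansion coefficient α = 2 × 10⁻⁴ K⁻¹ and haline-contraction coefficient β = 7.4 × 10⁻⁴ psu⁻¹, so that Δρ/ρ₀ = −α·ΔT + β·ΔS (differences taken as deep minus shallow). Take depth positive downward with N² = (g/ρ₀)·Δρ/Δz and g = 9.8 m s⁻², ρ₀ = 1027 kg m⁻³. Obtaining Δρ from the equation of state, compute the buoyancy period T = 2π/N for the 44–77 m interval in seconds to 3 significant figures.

ΔT = +1.6 K, ΔS = +3.45 psu (deep − shallow).
Δρ/ρ₀ = −αΔT + βΔS = -3.20 × 10⁻⁴ + 2.553 × 10⁻³ = 2.233 × 10⁻³, so Δρ ≈ 2.293 kg m⁻³.
N² = (g/ρ₀)·Δρ/Δz = g·(Δρ/ρ₀)/Δz = 9.8 × 2.233 × 10⁻³ / 33 = 6.6313 × 10⁻⁴ s⁻².
N = √(6.6313 × 10⁻⁴) = 0.025751 rad s⁻¹ → T = 2π/N = 244.00 s ≈ 244 s.

244 s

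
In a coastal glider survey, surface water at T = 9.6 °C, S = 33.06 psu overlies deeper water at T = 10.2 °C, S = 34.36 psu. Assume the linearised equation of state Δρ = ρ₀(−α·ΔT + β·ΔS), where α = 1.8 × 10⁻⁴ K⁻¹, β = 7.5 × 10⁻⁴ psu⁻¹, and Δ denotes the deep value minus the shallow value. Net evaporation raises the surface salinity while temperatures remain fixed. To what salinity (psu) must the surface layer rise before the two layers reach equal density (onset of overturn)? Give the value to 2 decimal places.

34.22 psu

Neutral buoyancy requires −α(T_deep − T_surf) + β(S_deep − S_surf′) = 0.
S_surf′ = S_deep − (α/β)·ΔT = 34.36 − (1.8 × 10⁻⁴/7.5 × 10⁻⁴)·(+0.6) = 34.2160 psu.
Increase required: 34.2160 − 33.06 = 1.1560 psu.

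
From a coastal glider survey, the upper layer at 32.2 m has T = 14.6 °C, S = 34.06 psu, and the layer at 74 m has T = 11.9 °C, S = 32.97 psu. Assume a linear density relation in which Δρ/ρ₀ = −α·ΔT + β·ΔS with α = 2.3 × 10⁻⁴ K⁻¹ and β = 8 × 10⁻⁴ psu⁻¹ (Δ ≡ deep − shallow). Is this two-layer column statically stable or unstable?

unstable

ΔT = 11.9 − 14.6 = -2.7 K and ΔS = 32.97 − 34.06 = -1.09 psu (deep − shallow).
−αΔT = 6.21 × 10⁻⁴; βΔS = -8.72 × 10⁻⁴; sum Δρ/ρ₀ = -2.51 × 10⁻⁴.
Δρ/ρ₀ < 0, so Δρ < 0: deeper water is lighter → statically unstable; the column would overturn.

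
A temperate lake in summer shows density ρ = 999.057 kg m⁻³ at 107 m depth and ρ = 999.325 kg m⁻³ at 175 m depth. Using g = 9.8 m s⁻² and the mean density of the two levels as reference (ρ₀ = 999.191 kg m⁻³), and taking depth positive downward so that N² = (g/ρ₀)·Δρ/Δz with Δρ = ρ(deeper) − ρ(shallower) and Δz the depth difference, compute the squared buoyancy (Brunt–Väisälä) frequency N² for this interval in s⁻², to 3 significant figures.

Δρ = 999.325 − 999.057 = 0.268 kg m⁻³ over Δz = 175 − 107 = 68 m.
N² = (9.8/999.191) × (0.268/68) = 3.8655 × 10⁻⁵ s⁻² ≈ 3.87 × 10⁻⁵ s⁻².
N² > 0, so the interval is statically stable.

3.87 × 10⁻⁵ s⁻²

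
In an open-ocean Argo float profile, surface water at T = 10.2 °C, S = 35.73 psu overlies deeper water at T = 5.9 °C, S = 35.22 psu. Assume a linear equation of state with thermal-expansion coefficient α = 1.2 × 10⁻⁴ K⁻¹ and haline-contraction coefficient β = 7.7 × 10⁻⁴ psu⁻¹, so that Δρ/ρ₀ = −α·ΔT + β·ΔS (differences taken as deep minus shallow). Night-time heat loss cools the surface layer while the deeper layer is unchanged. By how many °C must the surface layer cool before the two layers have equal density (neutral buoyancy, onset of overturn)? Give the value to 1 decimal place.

Neutral buoyancy requires Δρ = 0, i.e. −α(T_deep − T_surf′) + β(S_deep − S_surf) = 0.
T_surf′ = T_deep − (β/α)·ΔS = 5.9 − (7.7 × 10⁻⁴/1.2 × 10⁻⁴)·(-0.51) = 9.172 °C.
Cooling required: 10.2 − (9.172) = 1.028 °C.

1.0 °C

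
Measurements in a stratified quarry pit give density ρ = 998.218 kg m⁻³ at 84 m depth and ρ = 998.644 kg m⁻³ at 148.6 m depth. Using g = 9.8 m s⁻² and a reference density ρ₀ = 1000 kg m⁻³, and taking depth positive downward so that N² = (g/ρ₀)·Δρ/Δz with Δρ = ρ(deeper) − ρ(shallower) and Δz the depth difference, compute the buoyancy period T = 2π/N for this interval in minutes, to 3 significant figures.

13.0 min

Δρ = 998.644 − 998.218 = 0.426 kg m⁻³ over Δz = 148.6 − 84 = 64.6 m.
N² = (9.8/1000) × (0.426/64.6) = 6.4625 × 10⁻⁵ s⁻².
N = √(6.4625 × 10⁻⁵) = 8.0390 × 10⁻³ rad s⁻¹, so T = 2π/N = 781.59 s = 13.027 min ≈ 13.0 min.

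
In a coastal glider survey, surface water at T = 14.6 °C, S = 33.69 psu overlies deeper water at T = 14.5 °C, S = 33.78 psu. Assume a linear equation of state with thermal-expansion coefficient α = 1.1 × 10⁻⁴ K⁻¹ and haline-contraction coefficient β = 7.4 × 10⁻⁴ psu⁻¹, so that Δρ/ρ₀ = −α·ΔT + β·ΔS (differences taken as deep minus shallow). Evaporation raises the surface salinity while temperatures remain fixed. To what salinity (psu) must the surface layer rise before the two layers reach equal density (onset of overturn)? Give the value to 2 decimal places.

33.79 psu

Neutral buoyancy requires −α(T_deep − T_surf) + β(S_deep − S_surf′) = 0.
S_surf′ = S_deep − (α/β)·ΔT = 33.78 − (1.1 × 10⁻⁴/7.4 × 10⁻⁴)·(-0.1) = 33.7949 psu.
Increase required: 33.7949 − 33.69 = 0.1049 psu.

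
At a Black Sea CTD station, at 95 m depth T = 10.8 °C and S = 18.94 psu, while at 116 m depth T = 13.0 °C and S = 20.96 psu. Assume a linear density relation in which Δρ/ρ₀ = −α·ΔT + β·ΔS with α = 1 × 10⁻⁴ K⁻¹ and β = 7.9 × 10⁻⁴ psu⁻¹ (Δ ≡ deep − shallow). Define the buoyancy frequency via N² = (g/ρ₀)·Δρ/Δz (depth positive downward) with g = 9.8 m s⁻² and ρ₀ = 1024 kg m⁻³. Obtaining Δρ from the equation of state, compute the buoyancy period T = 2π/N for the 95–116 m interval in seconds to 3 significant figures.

ΔT = +2.2 K, ΔS = +2.02 psu (deep − shallow).
Δρ/ρ₀ = −αΔT + βΔS = -2.20 × 10⁻⁴ + 1.5958 × 10⁻³ = 1.3758 × 10⁻³, so Δρ ≈ 1.409 kg m⁻³.
N² = (g/ρ₀)·Δρ/Δz = g·(Δρ/ρ₀)/Δz = 9.8 × 1.3758 × 10⁻³ / 21 = 6.4204 × 10⁻⁴ s⁻².
N = √(6.4204 × 10⁻⁴) = 0.025339 rad s⁻¹ → T = 2π/N = 247.97 s ≈ 248 s.

248 s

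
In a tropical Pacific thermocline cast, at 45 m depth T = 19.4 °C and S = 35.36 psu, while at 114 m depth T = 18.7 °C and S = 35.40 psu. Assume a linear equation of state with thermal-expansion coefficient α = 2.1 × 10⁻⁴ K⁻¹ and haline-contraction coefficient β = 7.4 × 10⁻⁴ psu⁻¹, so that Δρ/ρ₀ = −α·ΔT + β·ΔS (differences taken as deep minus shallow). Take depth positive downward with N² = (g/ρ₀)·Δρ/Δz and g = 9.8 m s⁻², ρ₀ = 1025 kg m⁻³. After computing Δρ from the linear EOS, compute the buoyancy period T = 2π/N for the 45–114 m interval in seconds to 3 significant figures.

1.25 × 10³ s

ΔT = -0.7 K, ΔS = +0.04 psu (deep − shallow).
Δρ/ρ₀ = −αΔT + βΔS = 1.47 × 10⁻⁴ + 2.96 × 10⁻⁵ = 1.766 × 10⁻⁴, so Δρ ≈ 0.1810 kg m⁻³.
N² = (g/ρ₀)·Δρ/Δz = g·(Δρ/ρ₀)/Δz = 9.8 × 1.766 × 10⁻⁴ / 69 = 2.5082 × 10⁻⁵ s⁻².
N = √(2.5082 × 10⁻⁵) = 5.0082 × 10⁻³ rad s⁻¹ → T = 2π/N = 1.2546 × 10³ s ≈ 1.25 × 10³ s.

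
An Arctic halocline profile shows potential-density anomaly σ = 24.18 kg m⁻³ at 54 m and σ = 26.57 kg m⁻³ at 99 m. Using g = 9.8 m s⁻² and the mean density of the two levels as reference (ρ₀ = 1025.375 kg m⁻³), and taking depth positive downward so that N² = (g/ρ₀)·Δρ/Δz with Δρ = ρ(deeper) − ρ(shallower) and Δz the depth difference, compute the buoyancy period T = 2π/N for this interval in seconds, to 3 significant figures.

Δρ = 1026.57 − 1024.18 = 2.39 kg m⁻³ over Δz = 99 − 54 = 45 m.
N² = (9.8/1025.375) × (2.39/45) = 5.0761 × 10⁻⁴ s⁻².
N = √(5.0761 × 10⁻⁴) = 0.022530 rad s⁻¹, so T = 2π/N = 278.88 s ≈ 279 s.

279 s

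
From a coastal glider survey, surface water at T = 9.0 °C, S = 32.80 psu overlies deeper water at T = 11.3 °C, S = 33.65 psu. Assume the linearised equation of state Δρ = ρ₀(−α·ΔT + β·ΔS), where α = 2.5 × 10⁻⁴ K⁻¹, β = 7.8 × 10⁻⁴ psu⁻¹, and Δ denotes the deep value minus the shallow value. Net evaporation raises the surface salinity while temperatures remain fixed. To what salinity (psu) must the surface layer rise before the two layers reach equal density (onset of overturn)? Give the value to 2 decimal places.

Neutral buoyancy requires −α(T_deep − T_surf) + β(S_deep − S_surf′) = 0.
S_surf′ = S_deep − (α/β)·ΔT = 33.65 − (2.5 × 10⁻⁴/7.8 × 10⁻⁴)·(+2.3) = 32.9128 psu.
Increase required: 32.9128 − 32.80 = 0.1128 psu.

32.91 psu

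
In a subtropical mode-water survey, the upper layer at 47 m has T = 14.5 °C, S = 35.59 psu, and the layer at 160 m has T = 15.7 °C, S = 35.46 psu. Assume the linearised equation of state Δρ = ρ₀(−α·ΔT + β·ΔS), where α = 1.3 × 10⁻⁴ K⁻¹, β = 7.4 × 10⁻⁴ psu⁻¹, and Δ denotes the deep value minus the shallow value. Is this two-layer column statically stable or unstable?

ΔT = 15.7 − 14.5 = +1.2 K and ΔS = 35.46 − 35.59 = -0.13 psu (deep − shallow).
−αΔT = -1.56 × 10⁻⁴; βΔS = -9.62 × 10⁻⁵; sum Δρ/ρ₀ = -2.522 × 10⁻⁴.
Δρ/ρ₀ < 0, so Δρ < 0: deeper water is lighter → statically unstable; the column would overturn.

unstable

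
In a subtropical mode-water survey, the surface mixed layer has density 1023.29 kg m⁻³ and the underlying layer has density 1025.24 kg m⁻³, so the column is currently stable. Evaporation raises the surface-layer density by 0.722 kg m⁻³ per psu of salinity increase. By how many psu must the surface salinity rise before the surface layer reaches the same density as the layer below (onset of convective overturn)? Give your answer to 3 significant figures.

Density deficit of the surface layer: 1025.24 − 1023.29 = 1.95 kg m⁻³.
Required change = 1.95 / 0.722 = 2.70 psu.

2.70 psu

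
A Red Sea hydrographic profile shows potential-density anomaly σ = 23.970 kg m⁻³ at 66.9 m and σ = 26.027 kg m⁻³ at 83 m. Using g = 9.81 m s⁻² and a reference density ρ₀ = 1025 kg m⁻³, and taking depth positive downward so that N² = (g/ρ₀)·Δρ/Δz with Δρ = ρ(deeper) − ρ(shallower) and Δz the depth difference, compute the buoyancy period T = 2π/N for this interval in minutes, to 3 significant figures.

Δρ = 1026.027 − 1023.970 = 2.057 kg m⁻³ over Δz = 83 − 66.9 = 16.1 m.
N² = (9.81/1025) × (2.057/16.1) = 1.2228 × 10⁻³ s⁻².
N = √(1.2228 × 10⁻³) = 0.034969 rad s⁻¹, so T = 2π/N = 179.68 s = 2.9947 min ≈ 2.99 min.
Since Δρ > 0 the layer is stably stratified.

2.99 min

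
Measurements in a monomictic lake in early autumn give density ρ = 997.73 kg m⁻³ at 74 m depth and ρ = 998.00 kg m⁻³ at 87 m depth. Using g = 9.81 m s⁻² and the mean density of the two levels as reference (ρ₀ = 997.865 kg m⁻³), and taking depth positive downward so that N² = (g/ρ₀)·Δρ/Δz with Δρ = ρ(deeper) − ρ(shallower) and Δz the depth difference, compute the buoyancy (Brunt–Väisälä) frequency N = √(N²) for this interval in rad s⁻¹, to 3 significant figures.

Δρ = 998.00 − 997.73 = 0.27 kg m⁻³ over Δz = 87 − 74 = 13 m.
N² = (9.81/997.865) × (0.27/13) = 2.0418 × 10⁻⁴ s⁻².
N = √(2.0418 × 10⁻⁴) = 0.014289 rad s⁻¹ ≈ 0.0143 rad s⁻¹.

0.0143 rad s⁻¹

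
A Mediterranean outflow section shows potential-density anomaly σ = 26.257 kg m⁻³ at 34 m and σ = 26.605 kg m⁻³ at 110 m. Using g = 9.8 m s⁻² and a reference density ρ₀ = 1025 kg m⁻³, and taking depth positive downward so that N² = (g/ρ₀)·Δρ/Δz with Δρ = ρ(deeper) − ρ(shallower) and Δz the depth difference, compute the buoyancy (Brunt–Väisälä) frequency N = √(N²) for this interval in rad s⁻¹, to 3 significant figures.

Δρ = 1026.605 − 1026.257 = 0.348 kg m⁻³ over Δz = 110 − 34 = 76 m.
N² = (9.8/1025) × (0.348/76) = 4.3779 × 10⁻⁵ s⁻².
N = √(4.3779 × 10⁻⁵) = 6.6166 × 10⁻³ rad s⁻¹ ≈ 6.62 × 10⁻³ rad s⁻¹.

6.62 × 10⁻³ rad s⁻¹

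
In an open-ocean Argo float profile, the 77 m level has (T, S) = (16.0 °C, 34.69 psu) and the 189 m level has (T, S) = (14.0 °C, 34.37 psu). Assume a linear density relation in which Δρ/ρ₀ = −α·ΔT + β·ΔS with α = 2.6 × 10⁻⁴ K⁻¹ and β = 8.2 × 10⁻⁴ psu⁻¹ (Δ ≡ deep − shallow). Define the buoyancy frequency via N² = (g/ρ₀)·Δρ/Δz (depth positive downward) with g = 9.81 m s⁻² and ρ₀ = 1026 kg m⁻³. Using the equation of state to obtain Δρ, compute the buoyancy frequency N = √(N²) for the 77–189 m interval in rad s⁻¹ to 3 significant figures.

ΔT = -2.0 K, ΔS = -0.32 psu (deep − shallow).
Δρ/ρ₀ = −αΔT + βΔS = 5.20 × 10⁻⁴ − 2.624 × 10⁻⁴ = 2.576 × 10⁻⁴, so Δρ ≈ 0.2643 kg m⁻³.
N² = (g/ρ₀)·Δρ/Δz = g·(Δρ/ρ₀)/Δz = 9.81 × 2.576 × 10⁻⁴ / 112 = 2.2563 × 10⁻⁵ s⁻².
N = √(2.2563 × 10⁻⁵) = 4.7501 × 10⁻³ rad s⁻¹ ≈ 4.75 × 10⁻³ rad s⁻¹.

4.75 × 10⁻³ rad s⁻¹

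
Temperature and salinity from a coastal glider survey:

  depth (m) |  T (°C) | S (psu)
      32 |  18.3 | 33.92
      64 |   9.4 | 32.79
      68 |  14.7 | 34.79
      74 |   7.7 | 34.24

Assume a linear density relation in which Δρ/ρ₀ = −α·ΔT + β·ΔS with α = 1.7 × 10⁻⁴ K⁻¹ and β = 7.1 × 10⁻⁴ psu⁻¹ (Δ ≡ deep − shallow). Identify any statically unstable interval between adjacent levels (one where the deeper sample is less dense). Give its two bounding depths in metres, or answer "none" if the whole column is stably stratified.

Evaluate Δρ/ρ₀ = −αΔT + βΔS across each adjacent pair:
  32–64 m: −αΔT+βΔS = −(1.7 × 10⁻⁴)(-8.9)+(7.1 × 10⁻⁴)(-1.13) = 7.1 × 10⁻⁴ → stable
  64–68 m: −αΔT+βΔS = −(1.7 × 10⁻⁴)(+5.3)+(7.1 × 10⁻⁴)(+2.00) = 5.2 × 10⁻⁴ → stable
  68–74 m: −αΔT+βΔS = −(1.7 × 10⁻⁴)(-7.0)+(7.1 × 10⁻⁴)(-0.55) = 8.0 × 10⁻⁴ → stable
Every interval has Δρ > 0: the column is stably stratified throughout.

none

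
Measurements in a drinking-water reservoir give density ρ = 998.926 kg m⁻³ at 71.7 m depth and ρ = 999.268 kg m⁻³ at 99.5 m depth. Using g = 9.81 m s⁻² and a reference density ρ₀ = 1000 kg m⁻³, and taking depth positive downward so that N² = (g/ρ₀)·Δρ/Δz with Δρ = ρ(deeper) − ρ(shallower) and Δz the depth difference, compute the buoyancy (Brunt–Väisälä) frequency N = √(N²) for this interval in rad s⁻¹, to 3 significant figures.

Δρ = 999.268 − 998.926 = 0.342 kg m⁻³ over Δz = 99.5 − 71.7 = 27.8 m.
N² = (9.81/1000) × (0.342/27.8) = 1.2068 × 10⁻⁴ s⁻².
N = √(1.2068 × 10⁻⁴) = 0.010985 rad s⁻¹ ≈ 0.0110 rad s⁻¹.

0.0110 rad s⁻¹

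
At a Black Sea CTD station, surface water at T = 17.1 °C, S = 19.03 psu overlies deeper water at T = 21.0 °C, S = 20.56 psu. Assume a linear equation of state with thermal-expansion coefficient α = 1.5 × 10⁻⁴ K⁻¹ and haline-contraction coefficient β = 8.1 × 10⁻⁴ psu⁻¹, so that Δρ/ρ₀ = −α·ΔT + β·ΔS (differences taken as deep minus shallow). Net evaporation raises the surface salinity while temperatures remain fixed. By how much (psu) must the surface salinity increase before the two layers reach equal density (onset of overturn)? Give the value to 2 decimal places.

0.81 psu

Neutral buoyancy requires −α(T_deep − T_surf) + β(S_deep − S_surf′) = 0.
S_surf′ = S_deep − (α/β)·ΔT = 20.56 − (1.5 × 10⁻⁴/8.1 × 10⁻⁴)·(+3.9) = 19.8378 psu.
Increase required: 19.8378 − 19.03 = 0.8078 psu.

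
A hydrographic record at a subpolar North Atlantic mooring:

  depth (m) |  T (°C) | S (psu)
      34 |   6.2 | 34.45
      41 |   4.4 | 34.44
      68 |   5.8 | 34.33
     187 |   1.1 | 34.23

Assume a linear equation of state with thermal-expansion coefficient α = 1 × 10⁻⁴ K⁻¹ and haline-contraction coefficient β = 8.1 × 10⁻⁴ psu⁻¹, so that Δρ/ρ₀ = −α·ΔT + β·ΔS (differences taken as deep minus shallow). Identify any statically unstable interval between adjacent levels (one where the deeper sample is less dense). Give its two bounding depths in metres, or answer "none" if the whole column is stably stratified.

Evaluate Δρ/ρ₀ = −αΔT + βΔS across each adjacent pair:
  34–41 m: −αΔT+βΔS = −(1 × 10⁻⁴)(-1.8)+(8.1 × 10⁻⁴)(-0.01) = 1.7 × 10⁻⁴ → stable
  41–68 m: −αΔT+βΔS = −(1 × 10⁻⁴)(+1.4)+(8.1 × 10⁻⁴)(-0.11) = -2.3 × 10⁻⁴ → UNSTABLE
  68–187 m: −αΔT+βΔS = −(1 × 10⁻⁴)(-4.7)+(8.1 × 10⁻⁴)(-0.10) = 3.9 × 10⁻⁴ → stable
The 41–68 m interval has Δρ < 0: lighter water underlies denser water.

41–68 m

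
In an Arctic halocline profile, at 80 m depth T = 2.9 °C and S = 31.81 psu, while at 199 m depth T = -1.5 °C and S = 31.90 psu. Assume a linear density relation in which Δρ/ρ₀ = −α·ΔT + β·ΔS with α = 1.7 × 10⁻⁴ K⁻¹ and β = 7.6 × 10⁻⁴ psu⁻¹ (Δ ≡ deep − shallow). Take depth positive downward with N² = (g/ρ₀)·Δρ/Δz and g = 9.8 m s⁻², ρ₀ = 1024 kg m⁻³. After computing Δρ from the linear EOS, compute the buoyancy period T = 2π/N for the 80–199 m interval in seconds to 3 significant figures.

ΔT = -4.4 K, ΔS = +0.09 psu (deep − shallow).
Δρ/ρ₀ = −αΔT + βΔS = 7.48 × 10⁻⁴ + 6.84 × 10⁻⁵ = 8.164 × 10⁻⁴, so Δρ ≈ 0.8360 kg m⁻³.
N² = (g/ρ₀)·Δρ/Δz = g·(Δρ/ρ₀)/Δz = 9.8 × 8.164 × 10⁻⁴ / 119 = 6.7233 × 10⁻⁵ s⁻².
N = √(6.7233 × 10⁻⁵) = 8.1996 × 10⁻³ rad s⁻¹ → T = 2π/N = 766.28 s ≈ 766 s.

766 s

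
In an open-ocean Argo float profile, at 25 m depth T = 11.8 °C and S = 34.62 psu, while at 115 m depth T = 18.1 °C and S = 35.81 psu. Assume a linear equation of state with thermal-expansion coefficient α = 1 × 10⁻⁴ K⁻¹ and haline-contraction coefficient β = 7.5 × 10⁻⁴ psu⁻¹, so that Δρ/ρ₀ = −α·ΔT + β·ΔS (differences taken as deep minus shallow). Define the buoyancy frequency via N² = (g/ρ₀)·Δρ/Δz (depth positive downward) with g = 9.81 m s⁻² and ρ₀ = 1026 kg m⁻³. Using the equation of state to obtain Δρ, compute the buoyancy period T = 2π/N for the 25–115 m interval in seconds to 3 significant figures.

ΔT = +6.3 K, ΔS = +1.19 psu (deep − shallow).
Δρ/ρ₀ = −αΔT + βΔS = -6.30 × 10⁻⁴ + 8.925 × 10⁻⁴ = 2.625 × 10⁻⁴, so Δρ ≈ 0.2693 kg m⁻³.
N² = (g/ρ₀)·Δρ/Δz = g·(Δρ/ρ₀)/Δz = 9.81 × 2.625 × 10⁻⁴ / 90 = 2.8612 × 10⁻⁵ s⁻².
N = √(2.8612 × 10⁻⁵) = 5.3490 × 10⁻³ rad s⁻¹ → T = 2π/N = 1.1746 × 10³ s ≈ 1.17 × 10³ s.

1.17 × 10³ s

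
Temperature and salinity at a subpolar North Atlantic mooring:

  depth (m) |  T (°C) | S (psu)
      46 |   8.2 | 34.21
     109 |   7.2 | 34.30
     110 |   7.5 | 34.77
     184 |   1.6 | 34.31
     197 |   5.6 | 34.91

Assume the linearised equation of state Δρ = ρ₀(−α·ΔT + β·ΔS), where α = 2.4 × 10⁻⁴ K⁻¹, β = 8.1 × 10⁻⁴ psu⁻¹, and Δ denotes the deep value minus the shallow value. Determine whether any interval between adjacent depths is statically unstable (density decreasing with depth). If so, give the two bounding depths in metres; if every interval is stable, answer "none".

Evaluate Δρ/ρ₀ = −αΔT + βΔS across each adjacent pair:
  46–109 m: −αΔT+βΔS = −(2.4 × 10⁻⁴)(-1.0)+(8.1 × 10⁻⁴)(+0.09) = 3.1 × 10⁻⁴ → stable
  109–110 m: −αΔT+βΔS = −(2.4 × 10⁻⁴)(+0.3)+(8.1 × 10⁻⁴)(+0.47) = 3.1 × 10⁻⁴ → stable
  110–184 m: −αΔT+βΔS = −(2.4 × 10⁻⁴)(-5.9)+(8.1 × 10⁻⁴)(-0.46) = 1.0 × 10⁻³ → stable
  184–197 m: −αΔT+βΔS = −(2.4 × 10⁻⁴)(+4.0)+(8.1 × 10⁻⁴)(+0.60) = -4.7 × 10⁻⁴ → UNSTABLE
The 184–197 m interval has Δρ < 0: lighter water underlies denser water.

184–197 m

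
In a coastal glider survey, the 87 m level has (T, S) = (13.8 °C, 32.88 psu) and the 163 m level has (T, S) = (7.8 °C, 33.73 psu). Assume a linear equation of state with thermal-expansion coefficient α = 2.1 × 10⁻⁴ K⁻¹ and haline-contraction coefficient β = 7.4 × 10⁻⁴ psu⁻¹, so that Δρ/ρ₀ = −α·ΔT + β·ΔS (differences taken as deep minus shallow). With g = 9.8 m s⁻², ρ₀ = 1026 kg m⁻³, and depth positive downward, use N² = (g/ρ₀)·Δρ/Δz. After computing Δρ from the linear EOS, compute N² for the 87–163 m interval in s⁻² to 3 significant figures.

2.44 × 10⁻⁴ s⁻²

ΔT = -6.0 K, ΔS = +0.85 psu (deep − shallow).
Δρ/ρ₀ = −αΔT + βΔS = 1.26 × 10⁻³ + 6.29 × 10⁻⁴ = 1.889 × 10⁻³, so Δρ ≈ 1.938 kg m⁻³.
N² = (g/ρ₀)·Δρ/Δz = g·(Δρ/ρ₀)/Δz = 9.8 × 1.889 × 10⁻³ / 76 = 2.4358 × 10⁻⁴ s⁻² ≈ 2.44 × 10⁻⁴ s⁻².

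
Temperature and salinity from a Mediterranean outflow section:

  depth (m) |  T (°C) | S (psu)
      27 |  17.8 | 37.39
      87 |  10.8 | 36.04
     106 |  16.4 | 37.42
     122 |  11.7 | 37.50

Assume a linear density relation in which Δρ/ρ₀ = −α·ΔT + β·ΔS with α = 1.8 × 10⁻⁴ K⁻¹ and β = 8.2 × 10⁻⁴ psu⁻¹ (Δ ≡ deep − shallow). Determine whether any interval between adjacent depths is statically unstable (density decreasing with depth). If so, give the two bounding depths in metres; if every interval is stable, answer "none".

Evaluate Δρ/ρ₀ = −αΔT + βΔS across each adjacent pair:
  27–87 m: −αΔT+βΔS = −(1.8 × 10⁻⁴)(-7.0)+(8.2 × 10⁻⁴)(-1.35) = 1.5 × 10⁻⁴ → stable
  87–106 m: −αΔT+βΔS = −(1.8 × 10⁻⁴)(+5.6)+(8.2 × 10⁻⁴)(+1.38) = 1.2 × 10⁻⁴ → stable
  106–122 m: −αΔT+βΔS = −(1.8 × 10⁻⁴)(-4.7)+(8.2 × 10⁻⁴)(+0.08) = 9.1 × 10⁻⁴ → stable
Every interval has Δρ > 0: the column is stably stratified throughout.

none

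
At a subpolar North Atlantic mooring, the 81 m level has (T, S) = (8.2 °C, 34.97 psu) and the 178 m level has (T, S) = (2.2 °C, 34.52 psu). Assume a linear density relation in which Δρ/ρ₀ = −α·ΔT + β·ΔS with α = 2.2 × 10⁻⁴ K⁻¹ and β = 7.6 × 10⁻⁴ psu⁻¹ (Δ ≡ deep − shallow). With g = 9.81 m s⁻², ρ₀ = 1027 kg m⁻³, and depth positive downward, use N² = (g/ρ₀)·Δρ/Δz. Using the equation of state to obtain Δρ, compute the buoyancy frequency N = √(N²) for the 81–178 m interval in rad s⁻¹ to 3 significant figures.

9.95 × 10⁻³ rad s⁻¹

ΔT = -6.0 K, ΔS = -0.45 psu (deep − shallow).
Δρ/ρ₀ = −αΔT + βΔS = 1.32 × 10⁻³ − 3.42 × 10⁻⁴ = 9.78 × 10⁻⁴, so Δρ ≈ 1.004 kg m⁻³.
N² = (g/ρ₀)·Δρ/Δz = g·(Δρ/ρ₀)/Δz = 9.81 × 9.78 × 10⁻⁴ / 97 = 9.8909 × 10⁻⁵ s⁻².
N = √(9.8909 × 10⁻⁵) = 9.9453 × 10⁻³ rad s⁻¹ ≈ 9.95 × 10⁻³ rad s⁻¹.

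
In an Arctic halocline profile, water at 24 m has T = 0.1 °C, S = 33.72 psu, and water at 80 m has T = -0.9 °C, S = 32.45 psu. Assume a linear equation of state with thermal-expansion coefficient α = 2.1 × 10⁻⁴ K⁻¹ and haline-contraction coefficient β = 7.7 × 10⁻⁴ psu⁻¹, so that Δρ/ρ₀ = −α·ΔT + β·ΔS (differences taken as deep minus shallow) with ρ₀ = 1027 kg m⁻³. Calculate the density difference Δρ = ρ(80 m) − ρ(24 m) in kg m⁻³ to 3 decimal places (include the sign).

-0.789 kg m⁻³

ΔT = -1.0 K, ΔS = -1.27 psu (deep − shallow).
Δρ/ρ₀ = −(2.1 × 10⁻⁴)(-1.0) + (7.7 × 10⁻⁴)(-1.27) = -7.679 × 10⁻⁴.
Δρ = 1027 × (-7.679 × 10⁻⁴) = -0.789 kg m⁻³.
Negative Δρ: lighter below, statically unstable.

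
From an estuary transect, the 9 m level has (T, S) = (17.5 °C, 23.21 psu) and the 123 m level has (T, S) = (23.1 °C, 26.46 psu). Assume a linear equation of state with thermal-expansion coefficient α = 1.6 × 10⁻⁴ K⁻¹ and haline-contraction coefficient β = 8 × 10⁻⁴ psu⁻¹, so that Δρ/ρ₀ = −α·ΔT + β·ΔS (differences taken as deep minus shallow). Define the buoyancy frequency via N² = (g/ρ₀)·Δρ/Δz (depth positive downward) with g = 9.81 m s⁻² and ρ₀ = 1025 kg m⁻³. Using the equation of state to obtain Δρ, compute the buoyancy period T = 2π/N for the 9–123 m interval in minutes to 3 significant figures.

ΔT = +5.6 K, ΔS = +3.25 psu (deep − shallow).
Δρ/ρ₀ = −αΔT + βΔS = -8.96 × 10⁻⁴ + 2.60 × 10⁻³ = 1.704 × 10⁻³, so Δρ ≈ 1.747 kg m⁻³.
N² = (g/ρ₀)·Δρ/Δz = g·(Δρ/ρ₀)/Δz = 9.81 × 1.704 × 10⁻³ / 114 = 1.4663 × 10⁻⁴ s⁻².
N = √(1.4663 × 10⁻⁴) = 0.012109 rad s⁻¹ → T = 2π/N = 518.89 s = 8.6482 min ≈ 8.65 min.

8.65 min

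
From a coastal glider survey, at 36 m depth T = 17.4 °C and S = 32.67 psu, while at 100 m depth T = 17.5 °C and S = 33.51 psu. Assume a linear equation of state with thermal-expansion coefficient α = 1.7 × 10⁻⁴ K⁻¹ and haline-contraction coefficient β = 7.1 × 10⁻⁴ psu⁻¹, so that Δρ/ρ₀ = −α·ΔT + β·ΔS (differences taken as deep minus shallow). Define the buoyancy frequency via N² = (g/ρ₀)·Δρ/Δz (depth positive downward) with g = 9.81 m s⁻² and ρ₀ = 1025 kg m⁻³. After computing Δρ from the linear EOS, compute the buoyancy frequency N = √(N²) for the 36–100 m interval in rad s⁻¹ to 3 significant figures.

ΔT = +0.1 K, ΔS = +0.84 psu (deep − shallow).
Δρ/ρ₀ = −αΔT + βΔS = -1.70 × 10⁻⁵ + 5.964 × 10⁻⁴ = 5.794 × 10⁻⁴, so Δρ ≈ 0.5939 kg m⁻³.
N² = (g/ρ₀)·Δρ/Δz = g·(Δρ/ρ₀)/Δz = 9.81 × 5.794 × 10⁻⁴ / 64 = 8.8811 × 10⁻⁵ s⁻².
N = √(8.8811 × 10⁻⁵) = 9.4240 × 10⁻³ rad s⁻¹ ≈ 9.42 × 10⁻³ rad s⁻¹.

9.42 × 10⁻³ rad s⁻¹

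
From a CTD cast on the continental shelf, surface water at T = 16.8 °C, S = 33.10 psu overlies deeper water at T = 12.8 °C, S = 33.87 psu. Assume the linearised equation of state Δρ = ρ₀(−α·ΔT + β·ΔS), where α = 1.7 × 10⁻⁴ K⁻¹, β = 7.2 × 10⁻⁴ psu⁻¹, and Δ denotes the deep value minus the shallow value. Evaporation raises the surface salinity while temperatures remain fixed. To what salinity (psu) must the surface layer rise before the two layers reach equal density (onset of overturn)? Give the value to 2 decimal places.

34.81 psu

Neutral buoyancy requires −α(T_deep − T_surf) + β(S_deep − S_surf′) = 0.
S_surf′ = S_deep − (α/β)·ΔT = 33.87 − (1.7 × 10⁻⁴/7.2 × 10⁻⁴)·(-4.0) = 34.8144 psu.
Increase required: 34.8144 − 33.10 = 1.7144 psu.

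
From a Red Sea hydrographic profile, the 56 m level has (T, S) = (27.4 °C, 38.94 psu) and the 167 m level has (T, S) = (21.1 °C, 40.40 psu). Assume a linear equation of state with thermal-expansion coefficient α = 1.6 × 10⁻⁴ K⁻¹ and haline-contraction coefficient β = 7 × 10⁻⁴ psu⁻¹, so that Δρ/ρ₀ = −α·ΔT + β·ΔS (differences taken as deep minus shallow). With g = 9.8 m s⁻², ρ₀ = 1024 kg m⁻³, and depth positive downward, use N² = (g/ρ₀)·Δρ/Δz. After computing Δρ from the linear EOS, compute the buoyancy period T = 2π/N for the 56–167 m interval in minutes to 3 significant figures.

7.82 min

ΔT = -6.3 K, ΔS = +1.46 psu (deep − shallow).
Δρ/ρ₀ = −αΔT + βΔS = 1.008 × 10⁻³ + 1.022 × 10⁻³ = 2.03 × 10⁻³, so Δρ ≈ 2.079 kg m⁻³.
N² = (g/ρ₀)·Δρ/Δz = g·(Δρ/ρ₀)/Δz = 9.8 × 2.03 × 10⁻³ / 111 = 1.7923 × 10⁻⁴ s⁻².
N = √(1.7923 × 10⁻⁴) = 0.013388 rad s⁻¹ → T = 2π/N = 469.31 s = 7.8218 min ≈ 7.82 min.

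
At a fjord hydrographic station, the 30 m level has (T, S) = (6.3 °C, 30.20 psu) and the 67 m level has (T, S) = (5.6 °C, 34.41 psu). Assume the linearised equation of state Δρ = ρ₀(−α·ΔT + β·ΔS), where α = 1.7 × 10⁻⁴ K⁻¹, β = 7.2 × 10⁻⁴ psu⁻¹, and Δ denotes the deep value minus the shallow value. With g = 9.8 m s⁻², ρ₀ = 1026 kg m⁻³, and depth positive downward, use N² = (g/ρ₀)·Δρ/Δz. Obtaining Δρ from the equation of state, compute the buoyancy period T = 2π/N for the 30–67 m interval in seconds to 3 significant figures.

ΔT = -0.7 K, ΔS = +4.21 psu (deep − shallow).
Δρ/ρ₀ = −αΔT + βΔS = 1.19 × 10⁻⁴ + 3.0312 × 10⁻³ = 3.1502 × 10⁻³, so Δρ ≈ 3.232 kg m⁻³.
N² = (g/ρ₀)·Δρ/Δz = g·(Δρ/ρ₀)/Δz = 9.8 × 3.1502 × 10⁻³ / 37 = 8.3438 × 10⁻⁴ s⁻².
N = √(8.3438 × 10⁻⁴) = 0.028886 rad s⁻¹ → T = 2π/N = 217.52 s ≈ 218 s.

218 s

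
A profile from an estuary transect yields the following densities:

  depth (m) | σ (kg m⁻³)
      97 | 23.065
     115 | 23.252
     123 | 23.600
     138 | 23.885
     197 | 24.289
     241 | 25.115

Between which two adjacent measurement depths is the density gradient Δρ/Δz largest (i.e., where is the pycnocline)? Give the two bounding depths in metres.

Compute the density gradient over each adjacent pair:
  97–115 m: Δρ/Δz = 0.187/18 = 0.010 kg m⁻⁴
  115–123 m: Δρ/Δz = 0.348/8 = 0.043 kg m⁻⁴
  123–138 m: Δρ/Δz = 0.285/15 = 0.019 kg m⁻⁴
  138–197 m: Δρ/Δz = 0.404/59 = 6.8 × 10⁻³ kg m⁻⁴
  197–241 m: Δρ/Δz = 0.826/44 = 0.019 kg m⁻⁴
The largest gradient is in the 115–123 m interval — the pycnocline.

115–123 m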